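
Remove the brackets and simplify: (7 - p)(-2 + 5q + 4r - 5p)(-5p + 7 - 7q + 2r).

-161p - 98 + 343q + 168r + 21pq - 245q² - 126qr - 234pr + 56r² + 200p² - 10p²q + 35pq² + 18pqr + 30p²r - 8pr² - 25p³

(7 - p)(-2 + 5q + 4r - 5p)(-5p + 7 - 7q + 2r)
= (-14 + 35q + 28r - 35p + 2p - 5pq - 4pr + 5p²)(-5p + 7 - 7q + 2r)    [distributive law]
= (-14 + 35q + 28r - 33p - 5pq - 4pr + 5p²)(-5p + 7 - 7q + 2r)    [combine like terms]
= 70p - 98 + 98q - 28r - 175pq + 245q - 245q² + 70qr - 140pr + 196r - 196qr + 56r² + 165p² - 231p + 231pq - 66pr + 25p²q - 35pq + 35pq² - 10pqr + 20p²r - 28pr + 28pqr - 8pr² - 25p³ + 35p² - 35p²q + 10p²r    [distributive law]
= -161p - 98 + 343q + 168r + 21pq - 245q² - 126qr - 234pr + 56r² + 200p² - 10p²q + 35pq² + 18pqr + 30p²r - 8pr² - 25p³    [combine like terms]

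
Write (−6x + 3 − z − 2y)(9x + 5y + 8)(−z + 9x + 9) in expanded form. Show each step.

−27x^2z − 486x^3 − 675x^2 + 3xyz − 432x^2y − 441xy − 132xz + 27x − 44yz − 9y − 96z + 216 + 9xz^2 + 5yz^2 + 8z^2 + 10y^2z − 90xy^2 − 90y^2

(−6x + 3 − z − 2y)(9x + 5y + 8)(−z + 9x + 9)
= (−54x^2 − 30xy − 48x + 27x + 15y + 24 − 9xz − 5yz − 8z − 18xy − 10y^2 − 16y)(−z + 9x + 9)    [distributive law]
= (−54x^2 − 48xy − 21x − y + 24 − 9xz − 5yz − 8z − 10y^2)(−z + 9x + 9)    [combine like terms]
= 54x^2z − 486x^3 − 486x^2 + 48xyz − 432x^2y − 432xy + 21xz − 189x^2 − 189x + yz − 9xy − 9y − 24z + 216x + 216 + 9xz^2 − 81x^2z − 81xz + 5yz^2 − 45xyz − 45yz + 8z^2 − 72xz − 72z + 10y^2z − 90xy^2 − 90y^2    [distributive law]
= −27x^2z − 486x^3 − 675x^2 + 3xyz − 432x^2y − 441xy − 132xz + 27x − 44yz − 9y − 96z + 216 + 9xz^2 + 5yz^2 + 8z^2 + 10y^2z − 90xy^2 − 90y^2    [combine like terms]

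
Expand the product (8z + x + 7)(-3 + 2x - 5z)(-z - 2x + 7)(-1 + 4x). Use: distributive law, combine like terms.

(8z + x + 7)(-3 + 2x - 5z)(-z - 2x + 7)(-1 + 4x)
= (-24z + 16xz - 40z^2 - 3x + 2x^2 - 5xz - 21 + 14x - 35z)(-z - 2x + 7)(-1 + 4x)    [distributive law]
= (-59z + 11xz - 40z^2 + 11x + 2x^2 - 21)(-z - 2x + 7)(-1 + 4x)    [combine like terms]
= (59z^2 + 118xz - 413z - 11xz^2 - 22x^2z + 77xz + 40z^3 + 80xz^2 - 280z^2 - 11xz - 22x^2 + 77x - 2x^2z - 4x^3 + 14x^2 + 21z + 42x - 147)(-1 + 4x)    [distributive law]
= (-221z^2 + 184xz - 392z + 69xz^2 - 24x^2z + 40z^3 - 8x^2 + 119x - 4x^3 - 147)(-1 + 4x)    [combine like terms]
= 221z^2 - 884xz^2 - 184xz + 736x^2z + 392z - 1568xz - 69xz^2 + 276x^2z^2 + 24x^2z - 96x^3z - 40z^3 + 160xz^3 + 8x^2 - 32x^3 - 119x + 476x^2 + 4x^3 - 16x^4 + 147 - 588x    [distributive law]
= 221z^2 - 953xz^2 - 1752xz + 760x^2z + 392z + 276x^2z^2 - 96x^3z - 40z^3 + 160xz^3 + 484x^2 - 28x^3 - 707x - 16x^4 + 147    [combine like terms]

221z^2 - 953xz^2 - 1752xz + 760x^2z + 392z + 276x^2z^2 - 96x^3z - 40z^3 + 160xz^3 + 484x^2 - 28x^3 - 707x - 16x^4 + 147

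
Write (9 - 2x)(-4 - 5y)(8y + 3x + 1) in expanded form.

(9 - 2x)(-4 - 5y)(8y + 3x + 1)
= (-36 - 45y + 8x + 10xy)(8y + 3x + 1)    [distributive law]
= -288y - 108x - 36 - 360y² - 135xy - 45y + 64xy + 24x² + 8x + 80xy² + 30x²y + 10xy    [distributive law]
= -333y - 100x - 36 - 360y² - 61xy + 24x² + 80xy² + 30x²y    [combine like terms]

-333y - 100x - 36 - 360y² - 61xy + 24x² + 80xy² + 30x²y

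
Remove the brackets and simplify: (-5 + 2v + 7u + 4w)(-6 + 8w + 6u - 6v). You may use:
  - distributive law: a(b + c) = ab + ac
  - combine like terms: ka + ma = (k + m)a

(-5 + 2v + 7u + 4w)(-6 + 8w + 6u - 6v)
= 30 - 40w - 30u + 30v - 12v + 16vw + 12uv - 12v² - 42u + 56uw + 42u² - 42uv - 24w + 32w² + 24uw - 24vw    [distributive law]
= 30 - 64w - 72u + 18v - 8vw - 30uv - 12v² + 80uw + 42u² + 32w²    [combine like terms]

30 - 64w - 72u + 18v - 8vw - 30uv - 12v² + 80uw + 42u² + 32w²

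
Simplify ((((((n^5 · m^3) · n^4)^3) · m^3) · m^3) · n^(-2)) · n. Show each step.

((((((n^5 · m^3) · n^4)^3) · m^3) · m^3) · n^(-2)) · n
= ((((((n^5 · m^3)^3) · ((n^4)^3)) · m^3) · m^3) · n^(-2)) · n    [power of a product]
= (((((((n^5)^3) · ((m^3)^3)) · ((n^4)^3)) · m^3) · m^3) · n^(-2)) · n    [power of a product]
= (((((n^15 · ((m^3)^3)) · ((n^4)^3)) · m^3) · m^3) · n^(-2)) · n    [power of a power]
= (((((n^15 · m^9) · ((n^4)^3)) · m^3) · m^3) · n^(-2)) · n    [power of a power]
= (((((n^15 · m^9) · n^12) · m^3) · m^3) · n^(-2)) · n    [power of a power]
= m^15n^26    [product of powers]

m^15n^26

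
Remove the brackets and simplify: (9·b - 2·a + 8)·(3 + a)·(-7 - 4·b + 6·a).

-285·b - 108·b² + 91·a·b - 36·a·b² + 62·a²·b + 130·a + 26·a² - 12·a³ - 168

(9·b - 2·a + 8)·(3 + a)·(-7 - 4·b + 6·a)
= (27·b + 9·a·b - 6·a - 2·a² + 24 + 8·a)·(-7 - 4·b + 6·a)    [distributive law]
= (27·b + 9·a·b + 2·a - 2·a² + 24)·(-7 - 4·b + 6·a)    [combine like terms]
= -189·b - 108·b² + 162·a·b - 63·a·b - 36·a·b² + 54·a²·b - 14·a - 8·a·b + 12·a² + 14·a² + 8·a²·b - 12·a³ - 168 - 96·b + 144·a    [distributive law]
= -285·b - 108·b² + 91·a·b - 36·a·b² + 62·a²·b + 130·a + 26·a² - 12·a³ - 168    [combine like terms]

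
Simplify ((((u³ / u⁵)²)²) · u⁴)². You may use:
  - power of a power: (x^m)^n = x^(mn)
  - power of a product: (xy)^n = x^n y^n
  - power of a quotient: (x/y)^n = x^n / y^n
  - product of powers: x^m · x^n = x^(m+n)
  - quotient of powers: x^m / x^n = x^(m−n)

((((u³ / u⁵)²)²) · u⁴)²
= ((((u³ / u⁵)²)²)²) · ((u⁴)²)    [power of a product]
= (((u³ / u⁵)²)⁴) · ((u⁴)²)    [power of a power]
= ((u³ / u⁵)⁸) · ((u⁴)²)    [power of a power]
= (((u³)⁸) / ((u⁵)⁸)) · ((u⁴)²)    [power of a quotient]
= (u²⁴ / ((u⁵)⁸)) · ((u⁴)²)    [power of a power]
= (u²⁴ / u⁴⁰) · ((u⁴)²)    [power of a power]
= u⁻¹⁶ · ((u⁴)²)    [quotient of powers]
= u⁻¹⁶ · u⁸    [power of a power]
= u⁻⁸    [product of powers]

u⁻⁸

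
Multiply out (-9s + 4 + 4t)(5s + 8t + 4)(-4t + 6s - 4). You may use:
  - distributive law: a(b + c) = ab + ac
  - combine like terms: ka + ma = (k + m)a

-132s²t - 270s³ + 84s² + 400st² + 560st + 160s - 320t² - 256t - 64 - 128t³

(-9s + 4 + 4t)(5s + 8t + 4)(-4t + 6s - 4)
= (-45s² - 72st - 36s + 20s + 32t + 16 + 20st + 32t² + 16t)(-4t + 6s - 4)    [distributive law]
= (-45s² - 52st - 16s + 48t + 16 + 32t²)(-4t + 6s - 4)    [combine like terms]
= 180s²t - 270s³ + 180s² + 208st² - 312s²t + 208st + 64st - 96s² + 64s - 192t² + 288st - 192t - 64t + 96s - 64 - 128t³ + 192st² - 128t²    [distributive law]
= -132s²t - 270s³ + 84s² + 400st² + 560st + 160s - 320t² - 256t - 64 - 128t³    [combine like terms]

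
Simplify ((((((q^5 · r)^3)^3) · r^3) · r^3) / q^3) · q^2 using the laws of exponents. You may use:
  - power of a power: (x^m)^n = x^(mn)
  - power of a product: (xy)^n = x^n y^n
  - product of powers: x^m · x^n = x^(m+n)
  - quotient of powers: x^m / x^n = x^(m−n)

((((((q^5 · r)^3)^3) · r^3) · r^3) / q^3) · q^2
= (((((q^5 · r)^9) · r^3) · r^3) / q^3) · q^2    [power of a power]
= ((((((q^5)^9) · (r^9)) · r^3) · r^3) / q^3) · q^2    [power of a product]
= ((((q^45 · (r^9)) · r^3) · r^3) / q^3) · q^2    [power of a power]
= q^44·r^15    [quotient of powers; product of powers]

q^44·r^15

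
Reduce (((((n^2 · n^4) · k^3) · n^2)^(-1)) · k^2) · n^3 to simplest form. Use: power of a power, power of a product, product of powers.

(((((n^2 · n^4) · k^3) · n^2)^(-1)) · k^2) · n^3
= (((((n^2 · n^4) · k^3)^(-1)) · ((n^2)^(-1))) · k^2) · n^3    [power of a product]
= (((((n^2 · n^4)^(-1)) · ((k^3)^(-1))) · ((n^2)^(-1))) · k^2) · n^3    [power of a product]
= ((((((n^2)^(-1)) · ((n^4)^(-1))) · ((k^3)^(-1))) · ((n^2)^(-1))) · k^2) · n^3    [power of a product]
= ((((n^(-2) · ((n^4)^(-1))) · ((k^3)^(-1))) · ((n^2)^(-1))) · k^2) · n^3    [power of a power]
= ((((n^(-2) · n^(-4)) · ((k^3)^(-1))) · ((n^2)^(-1))) · k^2) · n^3    [power of a power]
= (((n^(-6) · ((k^3)^(-1))) · ((n^2)^(-1))) · k^2) · n^3    [product of powers]
= (((n^(-6) · k^(-3)) · ((n^2)^(-1))) · k^2) · n^3    [power of a power]
= (((n^(-6) · k^(-3)) · n^(-2)) · k^2) · n^3    [power of a power]
= k^(-1)n^(-5)    [product of powers]

k^(-1)n^(-5)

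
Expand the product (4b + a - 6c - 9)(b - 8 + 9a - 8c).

(4b + a - 6c - 9)(b - 8 + 9a - 8c)
= 4b^2 - 32b + 36ab - 32bc + ab - 8a + 9a^2 - 8ac - 6bc + 48c - 54ac + 48c^2 - 9b + 72 - 81a + 72c    [distributive law]
= 4b^2 - 41b + 37ab - 38bc - 89a + 9a^2 - 62ac + 120c + 48c^2 + 72    [combine like terms]

4b^2 - 41b + 37ab - 38bc - 89a + 9a^2 - 62ac + 120c + 48c^2 + 72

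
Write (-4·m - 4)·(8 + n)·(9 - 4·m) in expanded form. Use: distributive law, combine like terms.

-160·m + 128·m^2 - 20·m·n + 16·m^2·n - 288 - 36·n

(-4·m - 4)·(8 + n)·(9 - 4·m)
= (-32·m - 4·m·n - 32 - 4·n)·(9 - 4·m)    [distributive law]
= -288·m + 128·m^2 - 36·m·n + 16·m^2·n - 288 + 128·m - 36·n + 16·m·n    [distributive law]
= -160·m + 128·m^2 - 20·m·n + 16·m^2·n - 288 - 36·n    [combine like terms]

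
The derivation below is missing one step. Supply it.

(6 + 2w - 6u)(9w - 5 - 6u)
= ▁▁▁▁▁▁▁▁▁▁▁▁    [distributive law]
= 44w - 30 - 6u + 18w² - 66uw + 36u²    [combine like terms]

By distributive law:

54w - 30 - 36u + 18w² - 10w - 12uw - 54uw + 30u + 36u²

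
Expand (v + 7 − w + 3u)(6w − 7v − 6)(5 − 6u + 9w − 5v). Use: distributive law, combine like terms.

(v + 7 − w + 3u)(6w − 7v − 6)(5 − 6u + 9w − 5v)
= (6vw − 7v^2 − 6v + 42w − 49v − 42 − 6w^2 + 7vw + 6w + 18uw − 21uv − 18u)(5 − 6u + 9w − 5v)    [distributive law]
= (13vw − 7v^2 − 55v + 48w − 42 − 6w^2 + 18uw − 21uv − 18u)(5 − 6u + 9w − 5v)    [combine like terms]
= 65vw − 78uvw + 117vw^2 − 65v^2w − 35v^2 + 42uv^2 − 63v^2w + 35v^3 − 275v + 330uv − 495vw + 275v^2 + 240w − 288uw + 432w^2 − 240vw − 210 + 252u − 378w + 210v − 30w^2 + 36uw^2 − 54w^3 + 30vw^2 + 90uw − 108u^2w + 162uw^2 − 90uvw − 105uv + 126u^2v − 189uvw + 105uv^2 − 90u + 108u^2 − 162uw + 90uv    [distributive law]
= −670vw − 357uvw + 147vw^2 − 128v^2w + 240v^2 + 147uv^2 + 35v^3 − 65v + 315uv − 138w − 360uw + 402w^2 − 210 + 162u + 198uw^2 − 54w^3 − 108u^2w + 126u^2v + 108u^2    [combine like terms]

−670vw − 357uvw + 147vw^2 − 128v^2w + 240v^2 + 147uv^2 + 35v^3 − 65v + 315uv − 138w − 360uw + 402w^2 − 210 + 162u + 198uw^2 − 54w^3 − 108u^2w + 126u^2v + 108u^2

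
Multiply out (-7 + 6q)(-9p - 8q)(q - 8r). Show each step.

63pq - 504pr + 56q^2 - 448qr - 54pq^2 + 432pqr - 48q^3 + 384q^2r

(-7 + 6q)(-9p - 8q)(q - 8r)
= (63p + 56q - 54pq - 48q^2)(q - 8r)    [distributive law]
= 63pq - 504pr + 56q^2 - 448qr - 54pq^2 + 432pqr - 48q^3 + 384q^2r    [distributive law]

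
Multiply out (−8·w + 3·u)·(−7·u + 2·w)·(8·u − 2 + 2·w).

(−8·w + 3·u)·(−7·u + 2·w)·(8·u − 2 + 2·w)
= (56·u·w − 16·w^2 − 21·u^2 + 6·u·w)·(8·u − 2 + 2·w)    [distributive law]
= (62·u·w − 16·w^2 − 21·u^2)·(8·u − 2 + 2·w)    [combine like terms]
= 496·u^2·w − 124·u·w + 124·u·w^2 − 128·u·w^2 + 32·w^2 − 32·w^3 − 168·u^3 + 42·u^2 − 42·u^2·w    [distributive law]
= 454·u^2·w − 124·u·w − 4·u·w^2 + 32·w^2 − 32·w^3 − 168·u^3 + 42·u^2    [combine like terms]

454·u^2·w − 124·u·w − 4·u·w^2 + 32·w^2 − 32·w^3 − 168·u^3 + 42·u^2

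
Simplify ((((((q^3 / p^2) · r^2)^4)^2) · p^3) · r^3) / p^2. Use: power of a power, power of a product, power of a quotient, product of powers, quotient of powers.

((((((q^3 / p^2) · r^2)^4)^2) · p^3) · r^3) / p^2
= (((((q^3 / p^2) · r^2)^8) · p^3) · r^3) / p^2    [power of a power]
= (((((q^3 / p^2)^8) · ((r^2)^8)) · p^3) · r^3) / p^2    [power of a product]
= ((((((q^3)^8) / ((p^2)^8)) · ((r^2)^8)) · p^3) · r^3) / p^2    [power of a quotient]
= ((((q^24 / ((p^2)^8)) · ((r^2)^8)) · p^3) · r^3) / p^2    [power of a power]
= ((((q^24 / p^16) · ((r^2)^8)) · p^3) · r^3) / p^2    [power of a power]
= ((((q^24 / p^16) · r^16) · p^3) · r^3) / p^2    [power of a power]
= p^(-15)·q^24·r^19    [quotient of powers; product of powers]

p^(-15)·q^24·r^19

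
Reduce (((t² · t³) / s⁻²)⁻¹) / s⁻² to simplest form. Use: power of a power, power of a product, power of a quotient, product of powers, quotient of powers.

t⁻⁵

(((t² · t³) / s⁻²)⁻¹) / s⁻²
= (((t² · t³)⁻¹) / ((s⁻²)⁻¹)) / s⁻²    [power of a quotient]
= ((((t²)⁻¹) · ((t³)⁻¹)) / ((s⁻²)⁻¹)) / s⁻²    [power of a product]
= ((t⁻² · ((t³)⁻¹)) / ((s⁻²)⁻¹)) / s⁻²    [power of a power]
= ((t⁻² · t⁻³) / ((s⁻²)⁻¹)) / s⁻²    [power of a power]
= (t⁻⁵ / ((s⁻²)⁻¹)) / s⁻²    [product of powers]
= (t⁻⁵ / s²) / s⁻²    [power of a power]
= t⁻⁵    [quotient of powers; product of powers]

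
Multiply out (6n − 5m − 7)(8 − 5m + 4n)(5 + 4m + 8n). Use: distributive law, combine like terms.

−348n − 210mn + 280n² − 304mn² + 192n³ − 249m + 105m² + 100m³ − 280

(6n − 5m − 7)(8 − 5m + 4n)(5 + 4m + 8n)
= (48n − 30mn + 24n² − 40m + 25m² − 20mn − 56 + 35m − 28n)(5 + 4m + 8n)    [distributive law]
= (20n − 50mn + 24n² − 5m + 25m² − 56)(5 + 4m + 8n)    [combine like terms]
= 100n + 80mn + 160n² − 250mn − 200m²n − 400mn² + 120n² + 96mn² + 192n³ − 25m − 20m² − 40mn + 125m² + 100m³ + 200m²n − 280 − 224m − 448n    [distributive law]
= −348n − 210mn + 280n² − 304mn² + 192n³ − 249m + 105m² + 100m³ − 280    [combine like terms]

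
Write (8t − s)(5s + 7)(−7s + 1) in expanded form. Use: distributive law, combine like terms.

−280s^2t − 352st + 56t + 35s^3 + 44s^2 − 7s

(8t − s)(5s + 7)(−7s + 1)
= (40st + 56t − 5s^2 − 7s)(−7s + 1)    [distributive law]
= −280s^2t + 40st − 392st + 56t + 35s^3 − 5s^2 + 49s^2 − 7s    [distributive law]
= −280s^2t − 352st + 56t + 35s^3 + 44s^2 − 7s    [combine like terms]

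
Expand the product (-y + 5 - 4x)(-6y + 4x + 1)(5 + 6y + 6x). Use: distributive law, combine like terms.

(-y + 5 - 4x)(-6y + 4x + 1)(5 + 6y + 6x)
= (6y^2 - 4xy - y - 30y + 20x + 5 + 24xy - 16x^2 - 4x)(5 + 6y + 6x)    [distributive law]
= (6y^2 + 20xy - 31y + 16x + 5 - 16x^2)(5 + 6y + 6x)    [combine like terms]
= 30y^2 + 36y^3 + 36xy^2 + 100xy + 120xy^2 + 120x^2y - 155y - 186y^2 - 186xy + 80x + 96xy + 96x^2 + 25 + 30y + 30x - 80x^2 - 96x^2y - 96x^3    [distributive law]
= -156y^2 + 36y^3 + 156xy^2 + 10xy + 24x^2y - 125y + 110x + 16x^2 + 25 - 96x^3    [combine like terms]

-156y^2 + 36y^3 + 156xy^2 + 10xy + 24x^2y - 125y + 110x + 16x^2 + 25 - 96x^3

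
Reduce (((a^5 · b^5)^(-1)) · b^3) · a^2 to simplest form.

a^(-3)b^(-2)

(((a^5 · b^5)^(-1)) · b^3) · a^2
= ((((a^5)^(-1)) · ((b^5)^(-1))) · b^3) · a^2    [power of a product]
= ((a^(-5) · ((b^5)^(-1))) · b^3) · a^2    [power of a power]
= ((a^(-5) · b^(-5)) · b^3) · a^2    [power of a power]
= a^(-3)b^(-2)    [product of powers]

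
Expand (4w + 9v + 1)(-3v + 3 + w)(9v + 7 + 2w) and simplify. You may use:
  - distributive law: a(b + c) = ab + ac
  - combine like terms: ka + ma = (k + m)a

(4w + 9v + 1)(-3v + 3 + w)(9v + 7 + 2w)
= (-12vw + 12w + 4w^2 - 27v^2 + 27v + 9vw - 3v + 3 + w)(9v + 7 + 2w)    [distributive law]
= (-3vw + 13w + 4w^2 - 27v^2 + 24v + 3)(9v + 7 + 2w)    [combine like terms]
= -27v^2w - 21vw - 6vw^2 + 117vw + 91w + 26w^2 + 36vw^2 + 28w^2 + 8w^3 - 243v^3 - 189v^2 - 54v^2w + 216v^2 + 168v + 48vw + 27v + 21 + 6w    [distributive law]
= -81v^2w + 144vw + 30vw^2 + 97w + 54w^2 + 8w^3 - 243v^3 + 27v^2 + 195v + 21    [combine like terms]

-81v^2w + 144vw + 30vw^2 + 97w + 54w^2 + 8w^3 - 243v^3 + 27v^2 + 195v + 21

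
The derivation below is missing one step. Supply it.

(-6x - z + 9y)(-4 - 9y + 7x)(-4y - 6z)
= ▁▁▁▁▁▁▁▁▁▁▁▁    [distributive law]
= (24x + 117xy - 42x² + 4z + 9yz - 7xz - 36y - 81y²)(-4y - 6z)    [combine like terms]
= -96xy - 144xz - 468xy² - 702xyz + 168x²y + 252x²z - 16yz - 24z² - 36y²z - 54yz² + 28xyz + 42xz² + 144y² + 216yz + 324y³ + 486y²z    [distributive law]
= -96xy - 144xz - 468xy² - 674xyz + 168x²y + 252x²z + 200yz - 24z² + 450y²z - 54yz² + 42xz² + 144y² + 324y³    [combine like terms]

After distributive law, the bracketed line is:

(24x + 54xy - 42x² + 4z + 9yz - 7xz - 36y - 81y² + 63xy)(-4y - 6z)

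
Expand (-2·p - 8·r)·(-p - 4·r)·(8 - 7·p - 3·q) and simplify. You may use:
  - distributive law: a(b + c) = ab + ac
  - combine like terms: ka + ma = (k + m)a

(-2·p - 8·r)·(-p - 4·r)·(8 - 7·p - 3·q)
= (2·p² + 8·p·r + 8·p·r + 32·r²)·(8 - 7·p - 3·q)    [distributive law]
= (2·p² + 16·p·r + 32·r²)·(8 - 7·p - 3·q)    [combine like terms]
= 16·p² - 14·p³ - 6·p²·q + 128·p·r - 112·p²·r - 48·p·q·r + 256·r² - 224·p·r² - 96·q·r²    [distributive law]

16·p² - 14·p³ - 6·p²·q + 128·p·r - 112·p²·r - 48·p·q·r + 256·r² - 224·p·r² - 96·q·r²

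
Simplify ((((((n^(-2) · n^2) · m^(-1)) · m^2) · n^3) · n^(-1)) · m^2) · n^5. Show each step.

m^3n^7

((((((n^(-2) · n^2) · m^(-1)) · m^2) · n^3) · n^(-1)) · m^2) · n^5
= (((((n^0 · m^(-1)) · m^2) · n^3) · n^(-1)) · m^2) · n^5    [product of powers]
= m^3n^7    [product of powers]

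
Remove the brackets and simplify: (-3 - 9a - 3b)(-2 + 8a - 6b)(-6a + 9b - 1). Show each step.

-30a + 30b - 6 + 108a² - 228ab + 198b² + 432a³ - 828a²b + 162ab² + 162b³

(-3 - 9a - 3b)(-2 + 8a - 6b)(-6a + 9b - 1)
= (6 - 24a + 18b + 18a - 72a² + 54ab + 6b - 24ab + 18b²)(-6a + 9b - 1)    [distributive law]
= (6 - 6a + 24b - 72a² + 30ab + 18b²)(-6a + 9b - 1)    [combine like terms]
= -36a + 54b - 6 + 36a² - 54ab + 6a - 144ab + 216b² - 24b + 432a³ - 648a²b + 72a² - 180a²b + 270ab² - 30ab - 108ab² + 162b³ - 18b²    [distributive law]
= -30a + 30b - 6 + 108a² - 228ab + 198b² + 432a³ - 828a²b + 162ab² + 162b³    [combine like terms]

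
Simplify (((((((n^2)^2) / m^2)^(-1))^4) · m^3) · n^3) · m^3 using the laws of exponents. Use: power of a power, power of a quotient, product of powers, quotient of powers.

m^14n^(-13)

(((((((n^2)^2) / m^2)^(-1))^4) · m^3) · n^3) · m^3
= ((((((n^2)^2) / m^2)^(-4)) · m^3) · n^3) · m^3    [power of a power]
= ((((((n^2)^2)^(-4)) / ((m^2)^(-4))) · m^3) · n^3) · m^3    [power of a quotient]
= (((((n^2)^(-8)) / ((m^2)^(-4))) · m^3) · n^3) · m^3    [power of a power]
= (((n^(-16) / ((m^2)^(-4))) · m^3) · n^3) · m^3    [power of a power]
= (((n^(-16) / m^(-8)) · m^3) · n^3) · m^3    [power of a power]
= m^14n^(-13)    [quotient of powers; product of powers]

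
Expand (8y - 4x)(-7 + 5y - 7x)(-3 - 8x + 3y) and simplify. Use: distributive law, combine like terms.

(8y - 4x)(-7 + 5y - 7x)(-3 - 8x + 3y)
= (-56y + 40y² - 56xy + 28x - 20xy + 28x²)(-3 - 8x + 3y)    [distributive law]
= (-56y + 40y² - 76xy + 28x + 28x²)(-3 - 8x + 3y)    [combine like terms]
= 168y + 448xy - 168y² - 120y² - 320xy² + 120y³ + 228xy + 608x²y - 228xy² - 84x - 224x² + 84xy - 84x² - 224x³ + 84x²y    [distributive law]
= 168y + 760xy - 288y² - 548xy² + 120y³ + 692x²y - 84x - 308x² - 224x³    [combine like terms]

168y + 760xy - 288y² - 548xy² + 120y³ + 692x²y - 84x - 308x² - 224x³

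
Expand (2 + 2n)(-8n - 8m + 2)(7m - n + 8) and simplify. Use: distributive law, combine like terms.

-196mn - 116n^2 - 100n - 112m^2 - 100m + 32 - 96mn^2 + 16n^3 - 112m^2n

(2 + 2n)(-8n - 8m + 2)(7m - n + 8)
= (-16n - 16m + 4 - 16n^2 - 16mn + 4n)(7m - n + 8)    [distributive law]
= (-12n - 16m + 4 - 16n^2 - 16mn)(7m - n + 8)    [combine like terms]
= -84mn + 12n^2 - 96n - 112m^2 + 16mn - 128m + 28m - 4n + 32 - 112mn^2 + 16n^3 - 128n^2 - 112m^2n + 16mn^2 - 128mn    [distributive law]
= -196mn - 116n^2 - 100n - 112m^2 - 100m + 32 - 96mn^2 + 16n^3 - 112m^2n    [combine like terms]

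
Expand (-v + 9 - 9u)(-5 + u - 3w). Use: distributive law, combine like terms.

5v - uv + 3vw - 45 + 54u - 27w - 9u² + 27uw

(-v + 9 - 9u)(-5 + u - 3w)
= 5v - uv + 3vw - 45 + 9u - 27w + 45u - 9u² + 27uw    [distributive law]
= 5v - uv + 3vw - 45 + 54u - 27w - 9u² + 27uw    [combine like terms]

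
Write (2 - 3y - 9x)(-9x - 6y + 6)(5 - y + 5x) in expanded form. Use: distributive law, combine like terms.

(2 - 3y - 9x)(-9x - 6y + 6)(5 - y + 5x)
= (-18x - 12y + 12 + 27xy + 18y^2 - 18y + 81x^2 + 54xy - 54x)(5 - y + 5x)    [distributive law]
= (-72x - 30y + 12 + 81xy + 18y^2 + 81x^2)(5 - y + 5x)    [combine like terms]
= -360x + 72xy - 360x^2 - 150y + 30y^2 - 150xy + 60 - 12y + 60x + 405xy - 81xy^2 + 405x^2y + 90y^2 - 18y^3 + 90xy^2 + 405x^2 - 81x^2y + 405x^3    [distributive law]
= -300x + 327xy + 45x^2 - 162y + 120y^2 + 60 + 9xy^2 + 324x^2y - 18y^3 + 405x^3    [combine like terms]

-300x + 327xy + 45x^2 - 162y + 120y^2 + 60 + 9xy^2 + 324x^2y - 18y^3 + 405x^3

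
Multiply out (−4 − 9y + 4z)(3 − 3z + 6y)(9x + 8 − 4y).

−108x − 96 − 360y + 216xz + 192z + 312yz − 459xy − 228y² + 459xyz − 204y²z − 486xy² + 216y³ − 108xz² − 96z² + 48yz²

(−4 − 9y + 4z)(3 − 3z + 6y)(9x + 8 − 4y)
= (−12 + 12z − 24y − 27y + 27yz − 54y² + 12z − 12z² + 24yz)(9x + 8 − 4y)    [distributive law]
= (−12 + 24z − 51y + 51yz − 54y² − 12z²)(9x + 8 − 4y)    [combine like terms]
= −108x − 96 + 48y + 216xz + 192z − 96yz − 459xy − 408y + 204y² + 459xyz + 408yz − 204y²z − 486xy² − 432y² + 216y³ − 108xz² − 96z² + 48yz²    [distributive law]
= −108x − 96 − 360y + 216xz + 192z + 312yz − 459xy − 228y² + 459xyz − 204y²z − 486xy² + 216y³ − 108xz² − 96z² + 48yz²    [combine like terms]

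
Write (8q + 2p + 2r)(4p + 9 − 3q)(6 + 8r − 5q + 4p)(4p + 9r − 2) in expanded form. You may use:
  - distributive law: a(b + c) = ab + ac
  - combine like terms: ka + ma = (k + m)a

(8q + 2p + 2r)(4p + 9 − 3q)(6 + 8r − 5q + 4p)(4p + 9r − 2)
= (32pq + 72q − 24q^2 + 8p^2 + 18p − 6pq + 8pr + 18r − 6qr)(6 + 8r − 5q + 4p)(4p + 9r − 2)    [distributive law]
= (26pq + 72q − 24q^2 + 8p^2 + 18p + 8pr + 18r − 6qr)(6 + 8r − 5q + 4p)(4p + 9r − 2)    [combine like terms]
= (156pq + 208pqr − 130pq^2 + 104p^2q + 432q + 576qr − 360q^2 + 288pq − 144q^2 − 192q^2r + 120q^3 − 96pq^2 + 48p^2 + 64p^2r − 40p^2q + 32p^3 + 108p + 144pr − 90pq + 72p^2 + 48pr + 64pr^2 − 40pqr + 32p^2r + 108r + 144r^2 − 90qr + 72pr − 36qr − 48qr^2 + 30q^2r − 24pqr)(4p + 9r − 2)    [distributive law]
= (354pq + 144pqr − 226pq^2 + 64p^2q + 432q + 450qr − 504q^2 − 162q^2r + 120q^3 + 120p^2 + 96p^2r + 32p^3 + 108p + 264pr + 64pr^2 + 108r + 144r^2 − 48qr^2)(4p + 9r − 2)    [combine like terms]
= 1416p^2q + 3186pqr − 708pq + 576p^2qr + 1296pqr^2 − 288pqr − 904p^2q^2 − 2034pq^2r + 452pq^2 + 256p^3q + 576p^2qr − 128p^2q + 1728pq + 3888qr − 864q + 1800pqr + 4050qr^2 − 900qr − 2016pq^2 − 4536q^2r + 1008q^2 − 648pq^2r − 1458q^2r^2 + 324q^2r + 480pq^3 + 1080q^3r − 240q^3 + 480p^3 + 1080p^2r − 240p^2 + 384p^3r + 864p^2r^2 − 192p^2r + 128p^4 + 288p^3r − 64p^3 + 432p^2 + 972pr − 216p + 1056p^2r + 2376pr^2 − 528pr + 256p^2r^2 + 576pr^3 − 128pr^2 + 432pr + 972r^2 − 216r + 576pr^2 + 1296r^3 − 288r^2 − 192pqr^2 − 432qr^3 + 96qr^2    [distributive law]
= 1288p^2q + 4698pqr + 1020pq + 1152p^2qr + 1104pqr^2 − 904p^2q^2 − 2682pq^2r − 1564pq^2 + 256p^3q + 2988qr − 864q + 4146qr^2 − 4212q^2r + 1008q^2 − 1458q^2r^2 + 480pq^3 + 1080q^3r − 240q^3 + 416p^3 + 1944p^2r + 192p^2 + 672p^3r + 1120p^2r^2 + 128p^4 + 876pr − 216p + 2824pr^2 + 576pr^3 + 684r^2 − 216r + 1296r^3 − 432qr^3    [combine like terms]

1288p^2q + 4698pqr + 1020pq + 1152p^2qr + 1104pqr^2 − 904p^2q^2 − 2682pq^2r − 1564pq^2 + 256p^3q + 2988qr − 864q + 4146qr^2 − 4212q^2r + 1008q^2 − 1458q^2r^2 + 480pq^3 + 1080q^3r − 240q^3 + 416p^3 + 1944p^2r + 192p^2 + 672p^3r + 1120p^2r^2 + 128p^4 + 876pr − 216p + 2824pr^2 + 576pr^3 + 684r^2 − 216r + 1296r^3 − 432qr^3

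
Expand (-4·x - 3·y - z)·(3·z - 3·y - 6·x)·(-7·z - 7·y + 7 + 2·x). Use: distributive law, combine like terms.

(-4·x - 3·y - z)·(3·z - 3·y - 6·x)·(-7·z - 7·y + 7 + 2·x)
= (-12·x·z + 12·x·y + 24·x^2 - 9·y·z + 9·y^2 + 18·x·y - 3·z^2 + 3·y·z + 6·x·z)·(-7·z - 7·y + 7 + 2·x)    [distributive law]
= (-6·x·z + 30·x·y + 24·x^2 - 6·y·z + 9·y^2 - 3·z^2)·(-7·z - 7·y + 7 + 2·x)    [combine like terms]
= 42·x·z^2 + 42·x·y·z - 42·x·z - 12·x^2·z - 210·x·y·z - 210·x·y^2 + 210·x·y + 60·x^2·y - 168·x^2·z - 168·x^2·y + 168·x^2 + 48·x^3 + 42·y·z^2 + 42·y^2·z - 42·y·z - 12·x·y·z - 63·y^2·z - 63·y^3 + 63·y^2 + 18·x·y^2 + 21·z^3 + 21·y·z^2 - 21·z^2 - 6·x·z^2    [distributive law]
= 36·x·z^2 - 180·x·y·z - 42·x·z - 180·x^2·z - 192·x·y^2 + 210·x·y - 108·x^2·y + 168·x^2 + 48·x^3 + 63·y·z^2 - 21·y^2·z - 42·y·z - 63·y^3 + 63·y^2 + 21·z^3 - 21·z^2    [combine like terms]

36·x·z^2 - 180·x·y·z - 42·x·z - 180·x^2·z - 192·x·y^2 + 210·x·y - 108·x^2·y + 168·x^2 + 48·x^3 + 63·y·z^2 - 21·y^2·z - 42·y·z - 63·y^3 + 63·y^2 + 21·z^3 - 21·z^2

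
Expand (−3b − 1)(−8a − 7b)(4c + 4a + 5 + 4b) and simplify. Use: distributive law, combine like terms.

96abc + 96a^2b + 180ab + 180ab^2 + 84b^2c + 133b^2 + 84b^3 + 32ac + 32a^2 + 40a + 28bc + 35b

(−3b − 1)(−8a − 7b)(4c + 4a + 5 + 4b)
= (24ab + 21b^2 + 8a + 7b)(4c + 4a + 5 + 4b)    [distributive law]
= 96abc + 96a^2b + 120ab + 96ab^2 + 84b^2c + 84ab^2 + 105b^2 + 84b^3 + 32ac + 32a^2 + 40a + 32ab + 28bc + 28ab + 35b + 28b^2    [distributive law]
= 96abc + 96a^2b + 180ab + 180ab^2 + 84b^2c + 133b^2 + 84b^3 + 32ac + 32a^2 + 40a + 28bc + 35b    [combine like terms]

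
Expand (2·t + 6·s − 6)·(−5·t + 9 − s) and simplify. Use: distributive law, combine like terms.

(2·t + 6·s − 6)·(−5·t + 9 − s)
= −10·t² + 18·t − 2·s·t − 30·s·t + 54·s − 6·s² + 30·t − 54 + 6·s    [distributive law]
= −10·t² + 48·t − 32·s·t + 60·s − 6·s² − 54    [combine like terms]

−10·t² + 48·t − 32·s·t + 60·s − 6·s² − 54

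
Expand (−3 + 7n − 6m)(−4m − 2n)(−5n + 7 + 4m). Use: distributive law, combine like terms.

(−3 + 7n − 6m)(−4m − 2n)(−5n + 7 + 4m)
= (12m + 6n − 28mn − 14n^2 + 24m^2 + 12mn)(−5n + 7 + 4m)    [distributive law]
= (12m + 6n − 16mn − 14n^2 + 24m^2)(−5n + 7 + 4m)    [combine like terms]
= −60mn + 84m + 48m^2 − 30n^2 + 42n + 24mn + 80mn^2 − 112mn − 64m^2n + 70n^3 − 98n^2 − 56mn^2 − 120m^2n + 168m^2 + 96m^3    [distributive law]
= −148mn + 84m + 216m^2 − 128n^2 + 42n + 24mn^2 − 184m^2n + 70n^3 + 96m^3    [combine like terms]

−148mn + 84m + 216m^2 − 128n^2 + 42n + 24mn^2 − 184m^2n + 70n^3 + 96m^3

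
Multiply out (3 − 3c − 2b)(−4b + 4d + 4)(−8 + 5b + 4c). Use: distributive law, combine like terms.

(3 − 3c − 2b)(−4b + 4d + 4)(−8 + 5b + 4c)
= (−12b + 12d + 12 + 12bc − 12cd − 12c + 8b^2 − 8bd − 8b)(−8 + 5b + 4c)    [distributive law]
= (−20b + 12d + 12 + 12bc − 12cd − 12c + 8b^2 − 8bd)(−8 + 5b + 4c)    [combine like terms]
= 160b − 100b^2 − 80bc − 96d + 60bd + 48cd − 96 + 60b + 48c − 96bc + 60b^2c + 48bc^2 + 96cd − 60bcd − 48c^2d + 96c − 60bc − 48c^2 − 64b^2 + 40b^3 + 32b^2c + 64bd − 40b^2d − 32bcd    [distributive law]
= 220b − 164b^2 − 236bc − 96d + 124bd + 144cd − 96 + 144c + 92b^2c + 48bc^2 − 92bcd − 48c^2d − 48c^2 + 40b^3 − 40b^2d    [combine like terms]

220b − 164b^2 − 236bc − 96d + 124bd + 144cd − 96 + 144c + 92b^2c + 48bc^2 − 92bcd − 48c^2d − 48c^2 + 40b^3 − 40b^2d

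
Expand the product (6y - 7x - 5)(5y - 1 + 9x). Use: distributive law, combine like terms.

(6y - 7x - 5)(5y - 1 + 9x)
= 30y^2 - 6y + 54xy - 35xy + 7x - 63x^2 - 25y + 5 - 45x    [distributive law]
= 30y^2 - 31y + 19xy - 38x - 63x^2 + 5    [combine like terms]

30y^2 - 31y + 19xy - 38x - 63x^2 + 5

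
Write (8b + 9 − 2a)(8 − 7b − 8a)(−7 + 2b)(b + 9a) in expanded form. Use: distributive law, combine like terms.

137b^2 + 1849ab + 394b^3 + 3720ab^2 − 112b^4 − 1108ab^3 + 1454a^2b − 868a^2b^2 − 504b − 4536a + 5544a^2 − 1008a^3 + 288a^3b

(8b + 9 − 2a)(8 − 7b − 8a)(−7 + 2b)(b + 9a)
= (64b − 56b^2 − 64ab + 72 − 63b − 72a − 16a + 14ab + 16a^2)(−7 + 2b)(b + 9a)    [distributive law]
= (b − 56b^2 − 50ab + 72 − 88a + 16a^2)(−7 + 2b)(b + 9a)    [combine like terms]
= (−7b + 2b^2 + 392b^2 − 112b^3 + 350ab − 100ab^2 − 504 + 144b + 616a − 176ab − 112a^2 + 32a^2b)(b + 9a)    [distributive law]
= (137b + 394b^2 − 112b^3 + 174ab − 100ab^2 − 504 + 616a − 112a^2 + 32a^2b)(b + 9a)    [combine like terms]
= 137b^2 + 1233ab + 394b^3 + 3546ab^2 − 112b^4 − 1008ab^3 + 174ab^2 + 1566a^2b − 100ab^3 − 900a^2b^2 − 504b − 4536a + 616ab + 5544a^2 − 112a^2b − 1008a^3 + 32a^2b^2 + 288a^3b    [distributive law]
= 137b^2 + 1849ab + 394b^3 + 3720ab^2 − 112b^4 − 1108ab^3 + 1454a^2b − 868a^2b^2 − 504b − 4536a + 5544a^2 − 1008a^3 + 288a^3b    [combine like terms]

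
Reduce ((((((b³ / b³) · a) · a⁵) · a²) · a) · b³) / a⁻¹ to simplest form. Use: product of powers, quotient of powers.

((((((b³ / b³) · a) · a⁵) · a²) · a) · b³) / a⁻¹
= (((((b⁰ · a) · a⁵) · a²) · a) · b³) / a⁻¹    [quotient of powers]
= a¹⁰b³    [quotient of powers; product of powers]

a¹⁰b³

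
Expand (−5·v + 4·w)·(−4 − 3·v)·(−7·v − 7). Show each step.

−245·v² − 140·v − 105·v³ + 196·v·w + 112·w + 84·v²·w

(−5·v + 4·w)·(−4 − 3·v)·(−7·v − 7)
= (20·v + 15·v² − 16·w − 12·v·w)·(−7·v − 7)    [distributive law]
= −140·v² − 140·v − 105·v³ − 105·v² + 112·v·w + 112·w + 84·v²·w + 84·v·w    [distributive law]
= −245·v² − 140·v − 105·v³ + 196·v·w + 112·w + 84·v²·w    [combine like terms]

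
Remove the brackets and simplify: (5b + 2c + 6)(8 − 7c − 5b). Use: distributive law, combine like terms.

10b − 45bc − 25b^2 − 26c − 14c^2 + 48

(5b + 2c + 6)(8 − 7c − 5b)
= 40b − 35bc − 25b^2 + 16c − 14c^2 − 10bc + 48 − 42c − 30b    [distributive law]
= 10b − 45bc − 25b^2 − 26c − 14c^2 + 48    [combine like terms]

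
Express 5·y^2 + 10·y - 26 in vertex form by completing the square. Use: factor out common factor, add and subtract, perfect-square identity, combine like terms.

5·y^2 + 10·y - 26
= 5(y^2 + 2·y) - 26    [factor out 5 from the y-terms]
= 5(y^2 + 2·y + 1 - 1) - 26    [add and subtract 1 inside the bracket]
= 5(y + 1)^2 - 5 - 26    [perfect-square identity]
= 5(y + 1)^2 - 31    [combine constants]

5(y + 1)^2 - 31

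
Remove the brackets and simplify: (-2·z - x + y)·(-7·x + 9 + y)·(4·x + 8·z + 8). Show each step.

112·x^2·z + 112·x·z^2 - 32·x·z - 144·z^2 - 144·z - 72·x·y·z - 16·y·z^2 + 56·y·z + 28·x^3 + 20·x^2 - 72·x - 32·x^2·y - 28·x·y + 72·y + 4·x·y^2 + 8·y^2·z + 8·y^2

(-2·z - x + y)·(-7·x + 9 + y)·(4·x + 8·z + 8)
= (14·x·z - 18·z - 2·y·z + 7·x^2 - 9·x - x·y - 7·x·y + 9·y + y^2)·(4·x + 8·z + 8)    [distributive law]
= (14·x·z - 18·z - 2·y·z + 7·x^2 - 9·x - 8·x·y + 9·y + y^2)·(4·x + 8·z + 8)    [combine like terms]
= 56·x^2·z + 112·x·z^2 + 112·x·z - 72·x·z - 144·z^2 - 144·z - 8·x·y·z - 16·y·z^2 - 16·y·z + 28·x^3 + 56·x^2·z + 56·x^2 - 36·x^2 - 72·x·z - 72·x - 32·x^2·y - 64·x·y·z - 64·x·y + 36·x·y + 72·y·z + 72·y + 4·x·y^2 + 8·y^2·z + 8·y^2    [distributive law]
= 112·x^2·z + 112·x·z^2 - 32·x·z - 144·z^2 - 144·z - 72·x·y·z - 16·y·z^2 + 56·y·z + 28·x^3 + 20·x^2 - 72·x - 32·x^2·y - 28·x·y + 72·y + 4·x·y^2 + 8·y^2·z + 8·y^2    [combine like terms]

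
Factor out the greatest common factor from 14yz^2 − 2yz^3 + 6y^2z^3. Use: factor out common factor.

14yz^2 − 2yz^3 + 6y^2z^3
= 2(7yz^2 − yz^3 + 3y^2z^3)    [factor out 2]
= 2yz^2(7 − z + 3yz)    [factor out yz^2]

2yz^2(7 − z + 3yz)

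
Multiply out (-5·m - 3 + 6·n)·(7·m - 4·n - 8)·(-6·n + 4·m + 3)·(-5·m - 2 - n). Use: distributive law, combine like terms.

-2150·m^3·n - 527·m^2·n + 1882·m^2·n^2 + 700·m^4 + 425·m^3 - 707·m^2 + 288·m·n^2 - 252·m·n^3 + 1251·m·n - 666·m - 36·n^2 - 432·n^3 + 432·n - 144 - 144·n^4

(-5·m - 3 + 6·n)·(7·m - 4·n - 8)·(-6·n + 4·m + 3)·(-5·m - 2 - n)
= (-35·m^2 + 20·m·n + 40·m - 21·m + 12·n + 24 + 42·m·n - 24·n^2 - 48·n)·(-6·n + 4·m + 3)·(-5·m - 2 - n)    [distributive law]
= (-35·m^2 + 62·m·n + 19·m - 36·n + 24 - 24·n^2)·(-6·n + 4·m + 3)·(-5·m - 2 - n)    [combine like terms]
= (210·m^2·n - 140·m^3 - 105·m^2 - 372·m·n^2 + 248·m^2·n + 186·m·n - 114·m·n + 76·m^2 + 57·m + 216·n^2 - 144·m·n - 108·n - 144·n + 96·m + 72 + 144·n^3 - 96·m·n^2 - 72·n^2)·(-5·m - 2 - n)    [distributive law]
= (458·m^2·n - 140·m^3 - 29·m^2 - 468·m·n^2 - 72·m·n + 153·m + 144·n^2 - 252·n + 72 + 144·n^3)·(-5·m - 2 - n)    [combine like terms]
= -2290·m^3·n - 916·m^2·n - 458·m^2·n^2 + 700·m^4 + 280·m^3 + 140·m^3·n + 145·m^3 + 58·m^2 + 29·m^2·n + 2340·m^2·n^2 + 936·m·n^2 + 468·m·n^3 + 360·m^2·n + 144·m·n + 72·m·n^2 - 765·m^2 - 306·m - 153·m·n - 720·m·n^2 - 288·n^2 - 144·n^3 + 1260·m·n + 504·n + 252·n^2 - 360·m - 144 - 72·n - 720·m·n^3 - 288·n^3 - 144·n^4    [distributive law]
= -2150·m^3·n - 527·m^2·n + 1882·m^2·n^2 + 700·m^4 + 425·m^3 - 707·m^2 + 288·m·n^2 - 252·m·n^3 + 1251·m·n - 666·m - 36·n^2 - 432·n^3 + 432·n - 144 - 144·n^4    [combine like terms]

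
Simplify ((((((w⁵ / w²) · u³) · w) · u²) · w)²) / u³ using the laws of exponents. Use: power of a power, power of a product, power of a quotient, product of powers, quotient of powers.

u⁷·w¹⁰

((((((w⁵ / w²) · u³) · w) · u²) · w)²) / u³
= ((((((w⁵ / w²) · u³) · w) · u²)²) · (w²)) / u³    [power of a product]
= ((((((w⁵ / w²) · u³) · w)²) · ((u²)²)) · (w²)) / u³    [power of a product]
= ((((((w⁵ / w²) · u³)²) · (w²)) · ((u²)²)) · (w²)) / u³    [power of a product]
= ((((((w⁵ / w²)²) · ((u³)²)) · (w²)) · ((u²)²)) · (w²)) / u³    [power of a product]
= (((((((w⁵)²) / ((w²)²)) · ((u³)²)) · (w²)) · ((u²)²)) · (w²)) / u³    [power of a quotient]
= (((((w¹⁰ / ((w²)²)) · ((u³)²)) · (w²)) · ((u²)²)) · (w²)) / u³    [power of a power]
= (((((w¹⁰ / w⁴) · ((u³)²)) · (w²)) · ((u²)²)) · (w²)) / u³    [power of a power]
= ((((w⁶ · ((u³)²)) · (w²)) · ((u²)²)) · (w²)) / u³    [quotient of powers]
= ((((w⁶ · u⁶) · (w²)) · ((u²)²)) · (w²)) / u³    [power of a power]
= ((((w⁶ · u⁶) · w²) · u⁴) · (w²)) / u³    [power of a power]
= u⁷·w¹⁰    [quotient of powers; product of powers]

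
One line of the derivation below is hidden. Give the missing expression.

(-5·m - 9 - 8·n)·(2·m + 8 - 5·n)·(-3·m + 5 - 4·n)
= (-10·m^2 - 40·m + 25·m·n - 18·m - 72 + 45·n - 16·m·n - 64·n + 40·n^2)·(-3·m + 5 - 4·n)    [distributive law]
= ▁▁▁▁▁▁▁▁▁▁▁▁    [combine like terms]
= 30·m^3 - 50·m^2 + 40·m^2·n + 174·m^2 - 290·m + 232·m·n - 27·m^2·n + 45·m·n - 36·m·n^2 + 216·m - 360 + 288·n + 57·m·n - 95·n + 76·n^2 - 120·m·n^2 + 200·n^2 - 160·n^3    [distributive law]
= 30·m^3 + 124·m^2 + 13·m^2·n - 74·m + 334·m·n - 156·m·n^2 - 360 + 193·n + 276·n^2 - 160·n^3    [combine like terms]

Applying combine like terms to the line above:

(-10·m^2 - 58·m + 9·m·n - 72 - 19·n + 40·n^2)·(-3·m + 5 - 4·n)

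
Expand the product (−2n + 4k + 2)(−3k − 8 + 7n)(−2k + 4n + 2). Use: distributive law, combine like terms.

(−2n + 4k + 2)(−3k − 8 + 7n)(−2k + 4n + 2)
= (6kn + 16n − 14n^2 − 12k^2 − 32k + 28kn − 6k − 16 + 14n)(−2k + 4n + 2)    [distributive law]
= (34kn + 30n − 14n^2 − 12k^2 − 38k − 16)(−2k + 4n + 2)    [combine like terms]
= −68k^2n + 136kn^2 + 68kn − 60kn + 120n^2 + 60n + 28kn^2 − 56n^3 − 28n^2 + 24k^3 − 48k^2n − 24k^2 + 76k^2 − 152kn − 76k + 32k − 64n − 32    [distributive law]
= −116k^2n + 164kn^2 − 144kn + 92n^2 − 4n − 56n^3 + 24k^3 + 52k^2 − 44k − 32    [combine like terms]

−116k^2n + 164kn^2 − 144kn + 92n^2 − 4n − 56n^3 + 24k^3 + 52k^2 − 44k − 32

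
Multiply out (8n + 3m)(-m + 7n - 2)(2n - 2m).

(8n + 3m)(-m + 7n - 2)(2n - 2m)
= (-8mn + 56n^2 - 16n - 3m^2 + 21mn - 6m)(2n - 2m)    [distributive law]
= (13mn + 56n^2 - 16n - 3m^2 - 6m)(2n - 2m)    [combine like terms]
= 26mn^2 - 26m^2n + 112n^3 - 112mn^2 - 32n^2 + 32mn - 6m^2n + 6m^3 - 12mn + 12m^2    [distributive law]
= -86mn^2 - 32m^2n + 112n^3 - 32n^2 + 20mn + 6m^3 + 12m^2    [combine like terms]

-86mn^2 - 32m^2n + 112n^3 - 32n^2 + 20mn + 6m^3 + 12m^2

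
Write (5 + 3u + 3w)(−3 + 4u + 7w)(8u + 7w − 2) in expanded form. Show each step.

(5 + 3u + 3w)(−3 + 4u + 7w)(8u + 7w − 2)
= (−15 + 20u + 35w − 9u + 12u^2 + 21uw − 9w + 12uw + 21w^2)(8u + 7w − 2)    [distributive law]
= (−15 + 11u + 26w + 12u^2 + 33uw + 21w^2)(8u + 7w − 2)    [combine like terms]
= −120u − 105w + 30 + 88u^2 + 77uw − 22u + 208uw + 182w^2 − 52w + 96u^3 + 84u^2w − 24u^2 + 264u^2w + 231uw^2 − 66uw + 168uw^2 + 147w^3 − 42w^2    [distributive law]
= −142u − 157w + 30 + 64u^2 + 219uw + 140w^2 + 96u^3 + 348u^2w + 399uw^2 + 147w^3    [combine like terms]

−142u − 157w + 30 + 64u^2 + 219uw + 140w^2 + 96u^3 + 348u^2w + 399uw^2 + 147w^3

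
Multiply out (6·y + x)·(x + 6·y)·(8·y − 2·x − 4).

24·x·y^2 − 16·x^2·y − 48·x·y + 288·y^3 − 144·y^2 − 2·x^3 − 4·x^2

(6·y + x)·(x + 6·y)·(8·y − 2·x − 4)
= (6·x·y + 36·y^2 + x^2 + 6·x·y)·(8·y − 2·x − 4)    [distributive law]
= (12·x·y + 36·y^2 + x^2)·(8·y − 2·x − 4)    [combine like terms]
= 96·x·y^2 − 24·x^2·y − 48·x·y + 288·y^3 − 72·x·y^2 − 144·y^2 + 8·x^2·y − 2·x^3 − 4·x^2    [distributive law]
= 24·x·y^2 − 16·x^2·y − 48·x·y + 288·y^3 − 144·y^2 − 2·x^3 − 4·x^2    [combine like terms]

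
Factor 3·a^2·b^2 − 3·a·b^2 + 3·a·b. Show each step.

3·a^2·b^2 − 3·a·b^2 + 3·a·b
= 3(a^2·b^2 − a·b^2 + a·b)    [factor out 3]
= 3·a·b(a·b − b + 1)    [factor out a·b]

3·a·b(a·b − b + 1)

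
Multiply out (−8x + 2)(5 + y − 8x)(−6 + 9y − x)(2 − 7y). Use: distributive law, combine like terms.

652x − 3198xy + 3062xy² − 656x² + 3464x²y + 504xy³ − 4088x²y² − 128x³ + 448x³y − 120 + 576y − 510y² − 126y³

(−8x + 2)(5 + y − 8x)(−6 + 9y − x)(2 − 7y)
= (−40x − 8xy + 64x² + 10 + 2y − 16x)(−6 + 9y − x)(2 − 7y)    [distributive law]
= (−56x − 8xy + 64x² + 10 + 2y)(−6 + 9y − x)(2 − 7y)    [combine like terms]
= (336x − 504xy + 56x² + 48xy − 72xy² + 8x²y − 384x² + 576x²y − 64x³ − 60 + 90y − 10x − 12y + 18y² − 2xy)(2 − 7y)    [distributive law]
= (326x − 458xy − 328x² − 72xy² + 584x²y − 64x³ − 60 + 78y + 18y²)(2 − 7y)    [combine like terms]
= 652x − 2282xy − 916xy + 3206xy² − 656x² + 2296x²y − 144xy² + 504xy³ + 1168x²y − 4088x²y² − 128x³ + 448x³y − 120 + 420y + 156y − 546y² + 36y² − 126y³    [distributive law]
= 652x − 3198xy + 3062xy² − 656x² + 3464x²y + 504xy³ − 4088x²y² − 128x³ + 448x³y − 120 + 576y − 510y² − 126y³    [combine like terms]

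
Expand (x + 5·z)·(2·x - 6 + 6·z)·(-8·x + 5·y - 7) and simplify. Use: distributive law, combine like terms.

-16·x^3 + 10·x^2·y + 34·x^2 - 30·x·y + 42·x - 128·x^2·z + 80·x·y·z + 128·x·z - 150·y·z + 210·z - 240·x·z^2 + 150·y·z^2 - 210·z^2

(x + 5·z)·(2·x - 6 + 6·z)·(-8·x + 5·y - 7)
= (2·x^2 - 6·x + 6·x·z + 10·x·z - 30·z + 30·z^2)·(-8·x + 5·y - 7)    [distributive law]
= (2·x^2 - 6·x + 16·x·z - 30·z + 30·z^2)·(-8·x + 5·y - 7)    [combine like terms]
= -16·x^3 + 10·x^2·y - 14·x^2 + 48·x^2 - 30·x·y + 42·x - 128·x^2·z + 80·x·y·z - 112·x·z + 240·x·z - 150·y·z + 210·z - 240·x·z^2 + 150·y·z^2 - 210·z^2    [distributive law]
= -16·x^3 + 10·x^2·y + 34·x^2 - 30·x·y + 42·x - 128·x^2·z + 80·x·y·z + 128·x·z - 150·y·z + 210·z - 240·x·z^2 + 150·y·z^2 - 210·z^2    [combine like terms]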